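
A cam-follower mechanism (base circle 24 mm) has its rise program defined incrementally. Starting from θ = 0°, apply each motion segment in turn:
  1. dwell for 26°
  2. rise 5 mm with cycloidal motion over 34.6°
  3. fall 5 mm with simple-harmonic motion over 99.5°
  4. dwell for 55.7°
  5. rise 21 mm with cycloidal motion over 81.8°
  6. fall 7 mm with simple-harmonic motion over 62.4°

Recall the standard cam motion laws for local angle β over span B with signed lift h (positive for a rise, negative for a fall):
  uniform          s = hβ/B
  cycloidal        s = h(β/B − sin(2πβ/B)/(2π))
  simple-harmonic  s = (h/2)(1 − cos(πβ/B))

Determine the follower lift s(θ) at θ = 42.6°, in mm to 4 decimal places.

seg 1 [0°–26°] dwell: s stays 0.0000
seg 2 [26°–60.6°] cycloidal, h=5: θ=42.6° here. β=16.6, B=34.6. 5·(0.4798 − sin(2π·0.4798)/(2π)) = 2.2980 → s = 2.2980

2.2980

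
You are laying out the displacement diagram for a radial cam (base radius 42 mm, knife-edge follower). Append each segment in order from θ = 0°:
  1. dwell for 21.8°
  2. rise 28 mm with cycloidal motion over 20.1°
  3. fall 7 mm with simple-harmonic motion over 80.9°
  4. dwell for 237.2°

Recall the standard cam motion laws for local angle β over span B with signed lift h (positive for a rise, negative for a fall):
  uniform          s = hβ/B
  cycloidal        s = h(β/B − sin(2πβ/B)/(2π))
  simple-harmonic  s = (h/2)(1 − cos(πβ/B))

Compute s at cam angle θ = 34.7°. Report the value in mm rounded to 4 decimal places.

seg 1 [0°–21.8°] dwell: s stays 0.0000
seg 2 [21.8°–41.9°] cycloidal, h=28: θ=34.7° here. β=12.9, B=20.1. 28·(0.6418 − sin(2π·0.6418)/(2π)) = 21.4356 → s = 21.4356

21.4356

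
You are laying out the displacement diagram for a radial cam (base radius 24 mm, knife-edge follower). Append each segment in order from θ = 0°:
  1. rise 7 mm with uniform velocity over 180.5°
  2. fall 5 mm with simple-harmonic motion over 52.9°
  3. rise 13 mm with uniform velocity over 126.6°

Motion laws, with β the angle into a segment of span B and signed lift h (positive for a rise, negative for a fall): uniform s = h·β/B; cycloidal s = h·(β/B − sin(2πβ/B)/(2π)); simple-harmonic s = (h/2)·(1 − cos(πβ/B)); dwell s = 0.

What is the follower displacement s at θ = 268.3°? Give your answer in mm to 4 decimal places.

seg 1 [0°–180.5°] uniform, h=7: full span → s += 7 → s = 7.0000
seg 2 [180.5°–233.4°] simple-harmonic, h=-5: full span → s += -5 → s = 2.0000
seg 3 [233.4°–360°] uniform, h=13: θ=268.3° here. β=34.9, B=126.6. 13·34.9/126.6 = 3.5837 → s = 5.5837

5.5837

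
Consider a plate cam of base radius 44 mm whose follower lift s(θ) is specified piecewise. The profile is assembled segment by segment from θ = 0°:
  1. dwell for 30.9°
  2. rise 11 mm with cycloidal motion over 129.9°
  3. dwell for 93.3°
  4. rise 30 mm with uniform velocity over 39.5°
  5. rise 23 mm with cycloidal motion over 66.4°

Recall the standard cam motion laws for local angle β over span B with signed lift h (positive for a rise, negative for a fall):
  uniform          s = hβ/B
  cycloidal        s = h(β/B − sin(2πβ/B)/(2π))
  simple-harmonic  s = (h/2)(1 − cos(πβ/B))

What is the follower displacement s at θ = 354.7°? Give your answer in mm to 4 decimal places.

seg 1 [0°–30.9°] dwell: s stays 0.0000
seg 2 [30.9°–160.8°] cycloidal, h=11: full span → s += 11 → s = 11.0000
seg 3 [160.8°–254.1°] dwell: s stays 11.0000
seg 4 [254.1°–293.6°] uniform, h=30: full span → s += 30 → s = 41.0000
seg 5 [293.6°–360°] cycloidal, h=23: θ=354.7° here. β=61.1, B=66.4. 23·(0.9202 − sin(2π·0.9202)/(2π)) = 22.9240 → s = 63.9240

63.9240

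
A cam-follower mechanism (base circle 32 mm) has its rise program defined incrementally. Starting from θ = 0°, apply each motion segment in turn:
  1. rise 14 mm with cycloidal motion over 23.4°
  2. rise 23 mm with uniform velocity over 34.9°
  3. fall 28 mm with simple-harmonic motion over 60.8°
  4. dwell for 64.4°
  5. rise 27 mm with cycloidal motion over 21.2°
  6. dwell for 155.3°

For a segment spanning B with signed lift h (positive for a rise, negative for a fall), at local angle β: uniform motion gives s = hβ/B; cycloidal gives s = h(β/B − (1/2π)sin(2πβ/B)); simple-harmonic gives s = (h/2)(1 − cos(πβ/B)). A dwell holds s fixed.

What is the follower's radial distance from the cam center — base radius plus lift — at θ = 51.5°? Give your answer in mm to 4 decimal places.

seg 1 [0°–23.4°] cycloidal, h=14: full span → s += 14 → s = 14.0000
seg 2 [23.4°–58.3°] uniform, h=23: θ=51.5° here. β=28.1, B=34.9. 23·28.1/34.9 = 18.5186 → s = 32.5186
radial distance = base radius + s = 32 + 32.5186 = 64.5186

64.5186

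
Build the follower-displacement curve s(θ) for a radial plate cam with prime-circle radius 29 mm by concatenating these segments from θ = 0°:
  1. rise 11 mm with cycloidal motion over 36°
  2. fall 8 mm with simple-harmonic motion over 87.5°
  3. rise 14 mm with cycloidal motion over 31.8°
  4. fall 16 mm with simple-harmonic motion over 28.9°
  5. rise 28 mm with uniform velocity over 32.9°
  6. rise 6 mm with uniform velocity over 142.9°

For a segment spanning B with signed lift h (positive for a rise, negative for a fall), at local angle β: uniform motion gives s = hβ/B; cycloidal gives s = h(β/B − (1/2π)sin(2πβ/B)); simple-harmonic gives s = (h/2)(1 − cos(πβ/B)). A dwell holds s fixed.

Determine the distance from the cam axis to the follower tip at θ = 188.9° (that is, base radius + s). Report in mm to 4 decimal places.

seg 1 [0°–36°] cycloidal, h=11: full span → s += 11 → s = 11.0000
seg 2 [36°–123.5°] simple-harmonic, h=-8: full span → s += -8 → s = 3.0000
seg 3 [123.5°–155.3°] cycloidal, h=14: full span → s += 14 → s = 17.0000
seg 4 [155.3°–184.2°] simple-harmonic, h=-16: full span → s += -16 → s = 1.0000
seg 5 [184.2°–217.1°] uniform, h=28: θ=188.9° here. β=4.7, B=32.9. 28·4.7/32.9 = 4.0000 → s = 5.0000
radial distance = base radius + s = 29 + 5.0000 = 34.0000

34.0000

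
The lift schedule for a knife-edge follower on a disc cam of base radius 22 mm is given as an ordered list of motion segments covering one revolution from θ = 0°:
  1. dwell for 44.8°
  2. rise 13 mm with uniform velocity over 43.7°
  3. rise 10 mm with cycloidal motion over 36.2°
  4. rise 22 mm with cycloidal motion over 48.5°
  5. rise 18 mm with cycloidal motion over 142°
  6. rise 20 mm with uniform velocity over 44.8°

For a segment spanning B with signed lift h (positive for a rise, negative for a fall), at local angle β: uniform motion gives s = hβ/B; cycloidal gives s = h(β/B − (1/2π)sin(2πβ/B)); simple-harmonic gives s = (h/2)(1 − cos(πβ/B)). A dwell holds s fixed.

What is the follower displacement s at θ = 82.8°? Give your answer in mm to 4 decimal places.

seg 1 [0°–44.8°] dwell: s stays 0.0000
seg 2 [44.8°–88.5°] uniform, h=13: θ=82.8° here. β=38, B=43.7. 13·38/43.7 = 11.3043 → s = 11.3043

11.3043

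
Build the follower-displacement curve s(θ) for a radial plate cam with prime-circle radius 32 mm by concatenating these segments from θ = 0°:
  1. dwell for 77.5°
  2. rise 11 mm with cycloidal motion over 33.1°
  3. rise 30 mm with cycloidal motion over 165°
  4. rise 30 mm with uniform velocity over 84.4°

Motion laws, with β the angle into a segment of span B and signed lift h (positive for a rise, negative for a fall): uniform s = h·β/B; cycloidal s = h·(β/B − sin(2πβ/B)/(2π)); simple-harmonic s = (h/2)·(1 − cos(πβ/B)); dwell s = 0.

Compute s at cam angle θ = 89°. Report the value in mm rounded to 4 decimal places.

seg 1 [0°–77.5°] dwell: s stays 0.0000
seg 2 [77.5°–110.6°] cycloidal, h=11: θ=89° here. β=11.5, B=33.1. 11·(0.3474 − sin(2π·0.3474)/(2π)) = 2.3890 → s = 2.3890

2.3890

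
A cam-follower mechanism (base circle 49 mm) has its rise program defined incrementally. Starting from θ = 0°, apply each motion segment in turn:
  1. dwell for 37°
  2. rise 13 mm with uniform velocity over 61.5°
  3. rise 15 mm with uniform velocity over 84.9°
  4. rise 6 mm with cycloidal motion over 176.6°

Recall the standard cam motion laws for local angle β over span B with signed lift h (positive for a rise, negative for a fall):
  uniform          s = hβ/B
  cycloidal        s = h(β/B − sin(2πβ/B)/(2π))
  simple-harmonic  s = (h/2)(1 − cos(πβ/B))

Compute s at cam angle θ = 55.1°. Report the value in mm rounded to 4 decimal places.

seg 1 [0°–37°] dwell: s stays 0.0000
seg 2 [37°–98.5°] uniform, h=13: θ=55.1° here. β=18.1, B=61.5. 13·18.1/61.5 = 3.8260 → s = 3.8260

3.8260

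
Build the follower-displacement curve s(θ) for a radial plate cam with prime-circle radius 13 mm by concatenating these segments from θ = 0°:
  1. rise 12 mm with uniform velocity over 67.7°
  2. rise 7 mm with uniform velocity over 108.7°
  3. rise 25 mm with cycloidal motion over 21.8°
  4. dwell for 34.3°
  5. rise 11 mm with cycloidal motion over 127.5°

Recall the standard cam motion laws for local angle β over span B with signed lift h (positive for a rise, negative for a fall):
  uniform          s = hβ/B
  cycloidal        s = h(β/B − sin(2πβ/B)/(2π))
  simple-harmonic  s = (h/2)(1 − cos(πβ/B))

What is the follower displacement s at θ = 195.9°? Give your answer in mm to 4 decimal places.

seg 1 [0°–67.7°] uniform, h=12: full span → s += 12 → s = 12.0000
seg 2 [67.7°–176.4°] uniform, h=7: full span → s += 7 → s = 19.0000
seg 3 [176.4°–198.2°] cycloidal, h=25: θ=195.9° here. β=19.5, B=21.8. 25·(0.8945 − sin(2π·0.8945)/(2π)) = 24.8110 → s = 43.8110

43.8110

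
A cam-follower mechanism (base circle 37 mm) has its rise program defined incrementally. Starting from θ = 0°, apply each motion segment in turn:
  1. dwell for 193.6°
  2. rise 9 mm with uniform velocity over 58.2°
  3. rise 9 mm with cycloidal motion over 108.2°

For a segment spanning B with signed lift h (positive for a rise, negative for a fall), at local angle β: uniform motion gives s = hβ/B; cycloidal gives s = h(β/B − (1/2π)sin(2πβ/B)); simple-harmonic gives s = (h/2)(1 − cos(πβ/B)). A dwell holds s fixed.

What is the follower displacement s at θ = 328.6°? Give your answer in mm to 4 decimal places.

seg 1 [0°–193.6°] dwell: s stays 0.0000
seg 2 [193.6°–251.8°] uniform, h=9: full span → s += 9 → s = 9.0000
seg 3 [251.8°–360°] cycloidal, h=9: θ=328.6° here. β=76.8, B=108.2. 9·(0.7098 − sin(2π·0.7098)/(2π)) = 7.7751 → s = 16.7751

16.7751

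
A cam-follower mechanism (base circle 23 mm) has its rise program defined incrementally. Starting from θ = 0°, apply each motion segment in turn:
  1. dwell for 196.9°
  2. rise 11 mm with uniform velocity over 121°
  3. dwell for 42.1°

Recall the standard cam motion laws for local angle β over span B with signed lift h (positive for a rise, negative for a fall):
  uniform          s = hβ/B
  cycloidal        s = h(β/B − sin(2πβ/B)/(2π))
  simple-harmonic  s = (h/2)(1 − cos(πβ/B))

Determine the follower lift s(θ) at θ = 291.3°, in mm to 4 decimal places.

seg 1 [0°–196.9°] dwell: s stays 0.0000
seg 2 [196.9°–317.9°] uniform, h=11: θ=291.3° here. β=94.4, B=121. 11·94.4/121 = 8.5818 → s = 8.5818

8.5818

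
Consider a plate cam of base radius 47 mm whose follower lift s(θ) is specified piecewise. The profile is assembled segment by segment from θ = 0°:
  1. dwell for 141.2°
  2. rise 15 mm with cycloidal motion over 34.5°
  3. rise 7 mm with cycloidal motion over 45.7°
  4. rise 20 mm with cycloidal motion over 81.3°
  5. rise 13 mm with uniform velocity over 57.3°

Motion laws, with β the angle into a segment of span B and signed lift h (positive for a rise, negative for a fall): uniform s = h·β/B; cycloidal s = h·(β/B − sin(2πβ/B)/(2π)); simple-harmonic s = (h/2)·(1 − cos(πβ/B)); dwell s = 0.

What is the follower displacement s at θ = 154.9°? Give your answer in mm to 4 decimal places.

seg 1 [0°–141.2°] dwell: s stays 0.0000
seg 2 [141.2°–175.7°] cycloidal, h=15: θ=154.9° here. β=13.7, B=34.5. 15·(0.3971 − sin(2π·0.3971)/(2π)) = 4.5183 → s = 4.5183

4.5183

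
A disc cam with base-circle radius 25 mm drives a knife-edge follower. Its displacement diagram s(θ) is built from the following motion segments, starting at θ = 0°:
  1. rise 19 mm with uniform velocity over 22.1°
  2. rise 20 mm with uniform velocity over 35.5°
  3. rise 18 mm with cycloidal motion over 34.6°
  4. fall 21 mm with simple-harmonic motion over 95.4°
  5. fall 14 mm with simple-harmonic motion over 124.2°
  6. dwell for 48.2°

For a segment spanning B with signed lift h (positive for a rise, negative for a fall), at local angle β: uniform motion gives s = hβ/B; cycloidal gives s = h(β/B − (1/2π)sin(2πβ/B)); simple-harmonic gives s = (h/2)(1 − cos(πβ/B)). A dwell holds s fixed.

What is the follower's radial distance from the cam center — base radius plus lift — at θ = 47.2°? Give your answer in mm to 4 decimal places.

seg 1 [0°–22.1°] uniform, h=19: full span → s += 19 → s = 19.0000
seg 2 [22.1°–57.6°] uniform, h=20: θ=47.2° here. β=25.1, B=35.5. 20·25.1/35.5 = 14.1408 → s = 33.1408
radial distance = base radius + s = 25 + 33.1408 = 58.1408

58.1408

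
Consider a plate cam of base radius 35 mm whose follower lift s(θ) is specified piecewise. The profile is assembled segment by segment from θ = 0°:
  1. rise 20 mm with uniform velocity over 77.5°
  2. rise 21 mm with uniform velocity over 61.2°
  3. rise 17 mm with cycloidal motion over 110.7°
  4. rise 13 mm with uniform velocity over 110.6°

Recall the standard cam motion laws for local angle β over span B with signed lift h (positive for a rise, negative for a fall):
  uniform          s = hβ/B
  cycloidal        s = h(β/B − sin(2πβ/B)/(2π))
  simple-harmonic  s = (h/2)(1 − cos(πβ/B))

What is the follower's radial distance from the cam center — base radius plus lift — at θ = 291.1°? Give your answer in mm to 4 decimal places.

seg 1 [0°–77.5°] uniform, h=20: full span → s += 20 → s = 20.0000
seg 2 [77.5°–138.7°] uniform, h=21: full span → s += 21 → s = 41.0000
seg 3 [138.7°–249.4°] cycloidal, h=17: full span → s += 17 → s = 58.0000
seg 4 [249.4°–360°] uniform, h=13: θ=291.1° here. β=41.7, B=110.6. 13·41.7/110.6 = 4.9014 → s = 62.9014
radial distance = base radius + s = 35 + 62.9014 = 97.9014

97.9014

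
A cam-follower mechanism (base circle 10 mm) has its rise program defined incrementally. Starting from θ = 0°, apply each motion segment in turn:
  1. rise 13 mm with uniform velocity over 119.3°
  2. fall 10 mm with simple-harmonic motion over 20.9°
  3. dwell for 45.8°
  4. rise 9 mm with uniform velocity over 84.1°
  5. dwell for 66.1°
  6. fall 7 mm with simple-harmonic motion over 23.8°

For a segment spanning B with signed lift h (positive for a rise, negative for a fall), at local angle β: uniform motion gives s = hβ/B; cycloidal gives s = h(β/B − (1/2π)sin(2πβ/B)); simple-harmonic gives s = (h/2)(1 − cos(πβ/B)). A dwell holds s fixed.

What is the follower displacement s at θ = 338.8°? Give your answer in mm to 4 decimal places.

seg 1 [0°–119.3°] uniform, h=13: full span → s += 13 → s = 13.0000
seg 2 [119.3°–140.2°] simple-harmonic, h=-10: full span → s += -10 → s = 3.0000
seg 3 [140.2°–186°] dwell: s stays 3.0000
seg 4 [186°–270.1°] uniform, h=9: full span → s += 9 → s = 12.0000
seg 5 [270.1°–336.2°] dwell: s stays 12.0000
seg 6 [336.2°–360°] simple-harmonic, h=-7: θ=338.8° here. β=2.6, B=23.8. -7/2·(1 − cos(π·0.1092)) = -0.2041 → s = 11.7959

11.7959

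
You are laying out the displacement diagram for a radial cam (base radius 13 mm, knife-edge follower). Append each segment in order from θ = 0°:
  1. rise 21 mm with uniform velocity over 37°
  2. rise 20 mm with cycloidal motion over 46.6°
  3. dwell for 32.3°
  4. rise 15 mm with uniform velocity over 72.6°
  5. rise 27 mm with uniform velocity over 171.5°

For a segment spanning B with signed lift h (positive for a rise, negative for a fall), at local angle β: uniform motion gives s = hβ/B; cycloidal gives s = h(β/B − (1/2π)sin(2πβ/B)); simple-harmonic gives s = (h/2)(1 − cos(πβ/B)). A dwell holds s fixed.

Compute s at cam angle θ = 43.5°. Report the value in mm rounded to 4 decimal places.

seg 1 [0°–37°] uniform, h=21: full span → s += 21 → s = 21.0000
seg 2 [37°–83.6°] cycloidal, h=20: θ=43.5° here. β=6.5, B=46.6. 20·(0.1395 − sin(2π·0.1395)/(2π)) = 0.3437 → s = 21.3437

21.3437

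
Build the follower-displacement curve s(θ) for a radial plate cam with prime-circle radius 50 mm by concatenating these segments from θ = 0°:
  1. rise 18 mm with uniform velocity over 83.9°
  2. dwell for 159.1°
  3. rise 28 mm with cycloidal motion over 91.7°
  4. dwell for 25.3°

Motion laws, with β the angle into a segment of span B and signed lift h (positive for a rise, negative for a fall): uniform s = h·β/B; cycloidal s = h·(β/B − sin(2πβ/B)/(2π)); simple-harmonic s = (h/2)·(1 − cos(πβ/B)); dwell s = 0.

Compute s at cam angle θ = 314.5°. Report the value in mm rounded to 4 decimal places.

seg 1 [0°–83.9°] uniform, h=18: full span → s += 18 → s = 18.0000
seg 2 [83.9°–243°] dwell: s stays 18.0000
seg 3 [243°–334.7°] cycloidal, h=28: θ=314.5° here. β=71.5, B=91.7. 28·(0.7797 − sin(2π·0.7797)/(2π)) = 26.2109 → s = 44.2109

44.2109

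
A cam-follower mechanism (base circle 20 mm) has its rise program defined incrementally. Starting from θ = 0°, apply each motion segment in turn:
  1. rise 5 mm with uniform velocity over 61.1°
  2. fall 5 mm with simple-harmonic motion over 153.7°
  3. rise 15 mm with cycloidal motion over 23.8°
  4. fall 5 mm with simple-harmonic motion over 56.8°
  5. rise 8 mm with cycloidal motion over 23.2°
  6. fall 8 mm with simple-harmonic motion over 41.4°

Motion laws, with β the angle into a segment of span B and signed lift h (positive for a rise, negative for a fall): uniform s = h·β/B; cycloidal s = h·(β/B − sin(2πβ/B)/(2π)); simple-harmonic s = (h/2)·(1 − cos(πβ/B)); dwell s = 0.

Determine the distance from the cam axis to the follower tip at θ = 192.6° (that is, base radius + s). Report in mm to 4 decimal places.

seg 1 [0°–61.1°] uniform, h=5: full span → s += 5 → s = 5.0000
seg 2 [61.1°–214.8°] simple-harmonic, h=-5: θ=192.6° here. β=131.5, B=153.7. -5/2·(1 − cos(π·0.8556)) = -4.7470 → s = 0.2530
radial distance = base radius + s = 20 + 0.2530 = 20.2530

20.2530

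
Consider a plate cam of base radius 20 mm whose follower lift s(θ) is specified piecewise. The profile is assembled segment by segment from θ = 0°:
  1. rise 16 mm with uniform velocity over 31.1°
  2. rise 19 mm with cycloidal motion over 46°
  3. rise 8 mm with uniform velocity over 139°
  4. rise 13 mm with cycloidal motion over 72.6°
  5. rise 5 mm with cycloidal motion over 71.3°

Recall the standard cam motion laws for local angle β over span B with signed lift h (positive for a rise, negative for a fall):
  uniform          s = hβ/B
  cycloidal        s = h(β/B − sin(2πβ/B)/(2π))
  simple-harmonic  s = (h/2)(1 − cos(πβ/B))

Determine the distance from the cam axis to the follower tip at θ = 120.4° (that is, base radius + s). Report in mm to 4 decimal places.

seg 1 [0°–31.1°] uniform, h=16: full span → s += 16 → s = 16.0000
seg 2 [31.1°–77.1°] cycloidal, h=19: full span → s += 19 → s = 35.0000
seg 3 [77.1°–216.1°] uniform, h=8: θ=120.4° here. β=43.3, B=139. 8·43.3/139 = 2.4921 → s = 37.4921
radial distance = base radius + s = 20 + 37.4921 = 57.4921

57.4921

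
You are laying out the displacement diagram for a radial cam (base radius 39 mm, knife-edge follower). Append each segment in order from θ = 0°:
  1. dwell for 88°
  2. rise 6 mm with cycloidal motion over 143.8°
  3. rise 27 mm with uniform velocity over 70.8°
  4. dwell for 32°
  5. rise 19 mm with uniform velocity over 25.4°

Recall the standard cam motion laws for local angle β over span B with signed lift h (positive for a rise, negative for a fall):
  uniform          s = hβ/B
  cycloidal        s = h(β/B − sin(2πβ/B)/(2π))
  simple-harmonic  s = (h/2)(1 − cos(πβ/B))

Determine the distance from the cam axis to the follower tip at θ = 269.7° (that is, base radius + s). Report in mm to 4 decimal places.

seg 1 [0°–88°] dwell: s stays 0.0000
seg 2 [88°–231.8°] cycloidal, h=6: full span → s += 6 → s = 6.0000
seg 3 [231.8°–302.6°] uniform, h=27: θ=269.7° here. β=37.9, B=70.8. 27·37.9/70.8 = 14.4534 → s = 20.4534
radial distance = base radius + s = 39 + 20.4534 = 59.4534

59.4534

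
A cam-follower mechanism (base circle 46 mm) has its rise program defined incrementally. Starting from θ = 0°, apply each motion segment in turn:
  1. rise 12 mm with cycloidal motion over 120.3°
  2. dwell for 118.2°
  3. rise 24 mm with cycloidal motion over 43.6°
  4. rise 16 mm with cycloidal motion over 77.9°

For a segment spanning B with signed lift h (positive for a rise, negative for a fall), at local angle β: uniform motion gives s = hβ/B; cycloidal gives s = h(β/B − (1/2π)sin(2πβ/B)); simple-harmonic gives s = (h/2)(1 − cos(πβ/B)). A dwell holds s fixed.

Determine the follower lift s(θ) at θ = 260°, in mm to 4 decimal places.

seg 1 [0°–120.3°] cycloidal, h=12: full span → s += 12 → s = 12.0000
seg 2 [120.3°–238.5°] dwell: s stays 12.0000
seg 3 [238.5°–282.1°] cycloidal, h=24: θ=260° here. β=21.5, B=43.6. 24·(0.4931 − sin(2π·0.4931)/(2π)) = 11.6698 → s = 23.6698

23.6698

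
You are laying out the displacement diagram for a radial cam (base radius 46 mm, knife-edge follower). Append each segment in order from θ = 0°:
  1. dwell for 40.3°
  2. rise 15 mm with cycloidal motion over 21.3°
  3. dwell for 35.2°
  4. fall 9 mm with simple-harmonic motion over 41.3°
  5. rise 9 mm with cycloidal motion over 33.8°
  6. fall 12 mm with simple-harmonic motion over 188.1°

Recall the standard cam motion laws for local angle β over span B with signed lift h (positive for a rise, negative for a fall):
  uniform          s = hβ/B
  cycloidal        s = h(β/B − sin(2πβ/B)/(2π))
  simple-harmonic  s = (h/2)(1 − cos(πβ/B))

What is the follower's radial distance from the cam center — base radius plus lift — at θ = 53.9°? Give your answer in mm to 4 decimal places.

seg 1 [0°–40.3°] dwell: s stays 0.0000
seg 2 [40.3°–61.6°] cycloidal, h=15: θ=53.9° here. β=13.6, B=21.3. 15·(0.6385 − sin(2π·0.6385)/(2π)) = 11.4025 → s = 11.4025
radial distance = base radius + s = 46 + 11.4025 = 57.4025

57.4025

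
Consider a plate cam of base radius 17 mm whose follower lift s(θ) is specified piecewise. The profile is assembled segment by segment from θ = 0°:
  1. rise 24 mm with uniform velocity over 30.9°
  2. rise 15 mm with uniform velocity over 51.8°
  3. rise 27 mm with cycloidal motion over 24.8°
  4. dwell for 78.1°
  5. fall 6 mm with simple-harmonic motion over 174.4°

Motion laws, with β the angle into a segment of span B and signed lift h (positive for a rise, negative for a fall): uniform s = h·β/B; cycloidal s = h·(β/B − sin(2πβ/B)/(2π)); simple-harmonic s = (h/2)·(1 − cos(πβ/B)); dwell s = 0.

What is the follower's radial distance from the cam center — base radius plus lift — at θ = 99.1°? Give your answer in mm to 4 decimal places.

seg 1 [0°–30.9°] uniform, h=24: full span → s += 24 → s = 24.0000
seg 2 [30.9°–82.7°] uniform, h=15: full span → s += 15 → s = 39.0000
seg 3 [82.7°–107.5°] cycloidal, h=27: θ=99.1° here. β=16.4, B=24.8. 27·(0.6613 − sin(2π·0.6613)/(2π)) = 21.5016 → s = 60.5016
radial distance = base radius + s = 17 + 60.5016 = 77.5016

77.5016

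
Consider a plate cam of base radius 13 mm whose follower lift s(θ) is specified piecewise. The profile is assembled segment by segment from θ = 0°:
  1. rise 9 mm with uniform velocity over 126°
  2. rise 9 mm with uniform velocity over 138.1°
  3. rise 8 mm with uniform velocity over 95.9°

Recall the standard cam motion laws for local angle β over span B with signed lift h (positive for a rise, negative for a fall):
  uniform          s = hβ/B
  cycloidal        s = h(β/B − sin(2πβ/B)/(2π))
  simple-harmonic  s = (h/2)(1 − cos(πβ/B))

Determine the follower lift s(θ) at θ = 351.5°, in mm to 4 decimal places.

seg 1 [0°–126°] uniform, h=9: full span → s += 9 → s = 9.0000
seg 2 [126°–264.1°] uniform, h=9: full span → s += 9 → s = 18.0000
seg 3 [264.1°–360°] uniform, h=8: θ=351.5° here. β=87.4, B=95.9. 8·87.4/95.9 = 7.2909 → s = 25.2909

25.2909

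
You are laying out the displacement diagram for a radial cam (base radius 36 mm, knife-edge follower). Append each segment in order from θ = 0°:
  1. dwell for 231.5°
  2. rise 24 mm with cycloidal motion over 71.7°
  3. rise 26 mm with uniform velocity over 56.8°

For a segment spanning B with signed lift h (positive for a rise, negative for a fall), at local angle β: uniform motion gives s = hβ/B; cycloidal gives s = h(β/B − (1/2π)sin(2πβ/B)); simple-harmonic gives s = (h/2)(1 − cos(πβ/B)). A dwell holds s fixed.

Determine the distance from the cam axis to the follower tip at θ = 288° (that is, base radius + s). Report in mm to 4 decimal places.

seg 1 [0°–231.5°] dwell: s stays 0.0000
seg 2 [231.5°–303.2°] cycloidal, h=24: θ=288° here. β=56.5, B=71.7. 24·(0.7880 − sin(2π·0.7880)/(2π)) = 22.6235 → s = 22.6235
radial distance = base radius + s = 36 + 22.6235 = 58.6235

58.6235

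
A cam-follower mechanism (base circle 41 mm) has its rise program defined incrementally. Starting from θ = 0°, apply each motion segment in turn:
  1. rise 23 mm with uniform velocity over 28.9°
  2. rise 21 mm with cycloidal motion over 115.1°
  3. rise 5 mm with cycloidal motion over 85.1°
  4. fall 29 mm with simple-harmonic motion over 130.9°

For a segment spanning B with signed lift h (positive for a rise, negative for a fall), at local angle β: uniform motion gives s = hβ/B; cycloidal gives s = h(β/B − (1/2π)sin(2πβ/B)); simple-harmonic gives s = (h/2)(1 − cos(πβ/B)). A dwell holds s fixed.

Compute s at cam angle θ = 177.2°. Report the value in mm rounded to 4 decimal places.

seg 1 [0°–28.9°] uniform, h=23: full span → s += 23 → s = 23.0000
seg 2 [28.9°–144°] cycloidal, h=21: full span → s += 21 → s = 44.0000
seg 3 [144°–229.1°] cycloidal, h=5: θ=177.2° here. β=33.2, B=85.1. 5·(0.3901 − sin(2π·0.3901)/(2π)) = 1.4439 → s = 45.4439

45.4439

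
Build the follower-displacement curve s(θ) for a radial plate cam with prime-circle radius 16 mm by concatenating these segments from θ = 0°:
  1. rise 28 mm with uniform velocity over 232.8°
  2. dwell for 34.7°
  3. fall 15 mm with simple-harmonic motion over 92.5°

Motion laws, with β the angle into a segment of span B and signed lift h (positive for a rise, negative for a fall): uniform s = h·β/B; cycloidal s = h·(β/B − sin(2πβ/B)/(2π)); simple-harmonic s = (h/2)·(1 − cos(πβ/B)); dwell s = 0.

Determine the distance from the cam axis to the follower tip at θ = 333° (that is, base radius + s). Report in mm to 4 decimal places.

seg 1 [0°–232.8°] uniform, h=28: full span → s += 28 → s = 28.0000
seg 2 [232.8°–267.5°] dwell: s stays 28.0000
seg 3 [267.5°–360°] simple-harmonic, h=-15: θ=333° here. β=65.5, B=92.5. -15/2·(1 − cos(π·0.7081)) = -12.0615 → s = 15.9385
radial distance = base radius + s = 16 + 15.9385 = 31.9385

31.9385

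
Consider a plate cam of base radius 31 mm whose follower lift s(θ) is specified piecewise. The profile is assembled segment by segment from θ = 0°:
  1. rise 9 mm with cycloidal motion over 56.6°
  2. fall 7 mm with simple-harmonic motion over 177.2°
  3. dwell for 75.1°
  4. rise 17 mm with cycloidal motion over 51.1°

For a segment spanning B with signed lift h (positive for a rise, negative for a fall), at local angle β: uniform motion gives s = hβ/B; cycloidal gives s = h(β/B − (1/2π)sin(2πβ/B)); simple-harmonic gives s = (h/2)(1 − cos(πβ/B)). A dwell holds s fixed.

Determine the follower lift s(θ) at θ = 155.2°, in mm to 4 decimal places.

seg 1 [0°–56.6°] cycloidal, h=9: full span → s += 9 → s = 9.0000
seg 2 [56.6°–233.8°] simple-harmonic, h=-7: θ=155.2° here. β=98.6, B=177.2. -7/2·(1 − cos(π·0.5564)) = -4.1173 → s = 4.8827

4.8827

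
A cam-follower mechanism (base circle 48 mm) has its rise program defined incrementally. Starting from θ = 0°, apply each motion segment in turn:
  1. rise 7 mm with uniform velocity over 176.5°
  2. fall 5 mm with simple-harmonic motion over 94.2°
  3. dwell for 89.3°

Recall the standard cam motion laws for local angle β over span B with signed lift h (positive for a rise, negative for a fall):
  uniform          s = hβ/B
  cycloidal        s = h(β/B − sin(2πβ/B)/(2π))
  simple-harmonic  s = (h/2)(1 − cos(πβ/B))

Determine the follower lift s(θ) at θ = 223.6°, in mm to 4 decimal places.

seg 1 [0°–176.5°] uniform, h=7: full span → s += 7 → s = 7.0000
seg 2 [176.5°–270.7°] simple-harmonic, h=-5: θ=223.6° here. β=47.1, B=94.2. -5/2·(1 − cos(π·0.5000)) = -2.5000 → s = 4.5000

4.5000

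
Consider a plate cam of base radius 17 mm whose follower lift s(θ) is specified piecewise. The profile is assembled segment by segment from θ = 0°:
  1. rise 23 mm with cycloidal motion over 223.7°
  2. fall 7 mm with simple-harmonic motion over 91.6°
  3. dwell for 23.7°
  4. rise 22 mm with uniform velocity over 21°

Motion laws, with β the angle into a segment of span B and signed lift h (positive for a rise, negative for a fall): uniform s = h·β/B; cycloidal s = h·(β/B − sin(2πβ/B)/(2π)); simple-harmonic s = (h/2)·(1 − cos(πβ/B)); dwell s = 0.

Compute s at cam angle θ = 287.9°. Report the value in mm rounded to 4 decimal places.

seg 1 [0°–223.7°] cycloidal, h=23: full span → s += 23 → s = 23.0000
seg 2 [223.7°–315.3°] simple-harmonic, h=-7: θ=287.9° here. β=64.2, B=91.6. -7/2·(1 − cos(π·0.7009)) = -5.5650 → s = 17.4350

17.4350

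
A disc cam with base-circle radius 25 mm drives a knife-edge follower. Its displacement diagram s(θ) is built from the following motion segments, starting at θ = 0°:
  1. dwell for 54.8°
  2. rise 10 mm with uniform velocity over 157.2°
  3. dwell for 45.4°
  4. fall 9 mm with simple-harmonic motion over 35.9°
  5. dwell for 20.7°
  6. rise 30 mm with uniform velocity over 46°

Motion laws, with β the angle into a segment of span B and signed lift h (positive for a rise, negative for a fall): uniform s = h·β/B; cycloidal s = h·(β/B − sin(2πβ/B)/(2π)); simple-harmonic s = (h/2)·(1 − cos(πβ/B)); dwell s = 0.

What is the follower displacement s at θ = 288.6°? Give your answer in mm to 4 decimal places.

seg 1 [0°–54.8°] dwell: s stays 0.0000
seg 2 [54.8°–212°] uniform, h=10: full span → s += 10 → s = 10.0000
seg 3 [212°–257.4°] dwell: s stays 10.0000
seg 4 [257.4°–293.3°] simple-harmonic, h=-9: θ=288.6° here. β=31.2, B=35.9. -9/2·(1 − cos(π·0.8691)) = -8.6247 → s = 1.3753

1.3753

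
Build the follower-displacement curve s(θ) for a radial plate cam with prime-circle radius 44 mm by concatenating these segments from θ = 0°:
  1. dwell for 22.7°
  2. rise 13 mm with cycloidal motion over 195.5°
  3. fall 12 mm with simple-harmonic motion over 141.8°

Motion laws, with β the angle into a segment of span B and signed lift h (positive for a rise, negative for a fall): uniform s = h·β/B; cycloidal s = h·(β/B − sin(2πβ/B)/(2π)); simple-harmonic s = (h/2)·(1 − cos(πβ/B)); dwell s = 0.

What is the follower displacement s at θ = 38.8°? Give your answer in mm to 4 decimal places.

seg 1 [0°–22.7°] dwell: s stays 0.0000
seg 2 [22.7°–218.2°] cycloidal, h=13: θ=38.8° here. β=16.1, B=195.5. 13·(0.0824 − sin(2π·0.0824)/(2π)) = 0.0471 → s = 0.0471

0.0471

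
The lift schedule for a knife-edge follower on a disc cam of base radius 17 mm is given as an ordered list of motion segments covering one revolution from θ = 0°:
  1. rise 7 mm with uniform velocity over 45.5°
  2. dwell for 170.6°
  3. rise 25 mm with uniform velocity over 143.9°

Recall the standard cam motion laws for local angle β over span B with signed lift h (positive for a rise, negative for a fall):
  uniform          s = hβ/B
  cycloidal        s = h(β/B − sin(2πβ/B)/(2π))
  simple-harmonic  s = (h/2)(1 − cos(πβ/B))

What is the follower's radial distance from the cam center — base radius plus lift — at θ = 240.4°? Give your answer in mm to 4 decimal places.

seg 1 [0°–45.5°] uniform, h=7: full span → s += 7 → s = 7.0000
seg 2 [45.5°–216.1°] dwell: s stays 7.0000
seg 3 [216.1°–360°] uniform, h=25: θ=240.4° here. β=24.3, B=143.9. 25·24.3/143.9 = 4.2217 → s = 11.2217
radial distance = base radius + s = 17 + 11.2217 = 28.2217

28.2217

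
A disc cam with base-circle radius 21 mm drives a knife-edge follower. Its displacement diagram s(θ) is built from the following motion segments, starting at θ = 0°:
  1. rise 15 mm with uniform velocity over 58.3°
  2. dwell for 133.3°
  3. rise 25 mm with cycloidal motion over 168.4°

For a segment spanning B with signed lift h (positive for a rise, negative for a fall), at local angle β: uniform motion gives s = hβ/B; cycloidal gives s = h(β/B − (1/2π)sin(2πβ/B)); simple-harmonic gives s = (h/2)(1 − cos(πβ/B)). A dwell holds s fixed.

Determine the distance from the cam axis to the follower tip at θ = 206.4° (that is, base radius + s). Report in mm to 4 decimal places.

seg 1 [0°–58.3°] uniform, h=15: full span → s += 15 → s = 15.0000
seg 2 [58.3°–191.6°] dwell: s stays 15.0000
seg 3 [191.6°–360°] cycloidal, h=25: θ=206.4° here. β=14.8, B=168.4. 25·(0.0879 − sin(2π·0.0879)/(2π)) = 0.1100 → s = 15.1100
radial distance = base radius + s = 21 + 15.1100 = 36.1100

36.1100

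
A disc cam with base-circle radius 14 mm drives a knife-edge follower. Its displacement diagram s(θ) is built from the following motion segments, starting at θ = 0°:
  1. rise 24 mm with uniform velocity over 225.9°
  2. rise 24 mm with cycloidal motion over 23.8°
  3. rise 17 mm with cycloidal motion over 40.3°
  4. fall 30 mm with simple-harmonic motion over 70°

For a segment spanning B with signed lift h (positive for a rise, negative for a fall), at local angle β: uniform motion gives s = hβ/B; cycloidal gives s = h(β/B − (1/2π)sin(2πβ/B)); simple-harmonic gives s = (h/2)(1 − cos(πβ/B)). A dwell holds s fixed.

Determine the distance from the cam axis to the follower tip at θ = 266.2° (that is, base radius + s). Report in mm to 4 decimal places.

seg 1 [0°–225.9°] uniform, h=24: full span → s += 24 → s = 24.0000
seg 2 [225.9°–249.7°] cycloidal, h=24: full span → s += 24 → s = 48.0000
seg 3 [249.7°–290°] cycloidal, h=17: θ=266.2° here. β=16.5, B=40.3. 17·(0.4094 − sin(2π·0.4094)/(2π)) = 5.5024 → s = 53.5024
radial distance = base radius + s = 14 + 53.5024 = 67.5024

67.5024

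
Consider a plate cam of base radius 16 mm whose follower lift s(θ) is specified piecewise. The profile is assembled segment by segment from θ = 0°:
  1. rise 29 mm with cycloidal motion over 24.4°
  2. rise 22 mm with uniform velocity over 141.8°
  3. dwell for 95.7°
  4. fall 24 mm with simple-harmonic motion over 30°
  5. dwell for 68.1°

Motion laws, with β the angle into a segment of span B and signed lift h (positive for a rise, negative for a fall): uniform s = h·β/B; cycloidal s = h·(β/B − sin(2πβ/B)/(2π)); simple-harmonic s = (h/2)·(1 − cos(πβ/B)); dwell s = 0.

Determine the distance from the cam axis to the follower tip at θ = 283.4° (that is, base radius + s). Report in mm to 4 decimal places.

seg 1 [0°–24.4°] cycloidal, h=29: full span → s += 29 → s = 29.0000
seg 2 [24.4°–166.2°] uniform, h=22: full span → s += 22 → s = 51.0000
seg 3 [166.2°–261.9°] dwell: s stays 51.0000
seg 4 [261.9°–291.9°] simple-harmonic, h=-24: θ=283.4° here. β=21.5, B=30. -24/2·(1 − cos(π·0.7167)) = -19.5518 → s = 31.4482
radial distance = base radius + s = 16 + 31.4482 = 47.4482

47.4482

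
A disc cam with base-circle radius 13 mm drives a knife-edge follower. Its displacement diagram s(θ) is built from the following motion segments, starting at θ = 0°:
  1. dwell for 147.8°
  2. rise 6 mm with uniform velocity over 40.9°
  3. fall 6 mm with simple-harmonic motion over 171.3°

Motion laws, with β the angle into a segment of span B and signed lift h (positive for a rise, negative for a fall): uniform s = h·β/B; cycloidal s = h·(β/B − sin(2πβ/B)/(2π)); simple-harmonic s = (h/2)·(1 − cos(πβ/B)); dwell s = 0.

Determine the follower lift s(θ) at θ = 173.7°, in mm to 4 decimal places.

seg 1 [0°–147.8°] dwell: s stays 0.0000
seg 2 [147.8°–188.7°] uniform, h=6: θ=173.7° here. β=25.9, B=40.9. 6·25.9/40.9 = 3.7995 → s = 3.7995

3.7995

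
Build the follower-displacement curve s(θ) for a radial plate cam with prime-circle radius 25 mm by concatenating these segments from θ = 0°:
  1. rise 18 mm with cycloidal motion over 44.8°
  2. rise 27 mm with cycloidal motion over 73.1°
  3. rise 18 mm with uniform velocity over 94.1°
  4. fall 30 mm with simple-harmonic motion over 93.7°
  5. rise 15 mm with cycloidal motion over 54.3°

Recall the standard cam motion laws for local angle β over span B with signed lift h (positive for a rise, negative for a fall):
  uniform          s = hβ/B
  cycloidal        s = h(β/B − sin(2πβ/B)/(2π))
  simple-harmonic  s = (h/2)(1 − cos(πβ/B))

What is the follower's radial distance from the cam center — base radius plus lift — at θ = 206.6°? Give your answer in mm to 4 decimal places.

seg 1 [0°–44.8°] cycloidal, h=18: full span → s += 18 → s = 18.0000
seg 2 [44.8°–117.9°] cycloidal, h=27: full span → s += 27 → s = 45.0000
seg 3 [117.9°–212°] uniform, h=18: θ=206.6° here. β=88.7, B=94.1. 18·88.7/94.1 = 16.9671 → s = 61.9671
radial distance = base radius + s = 25 + 61.9671 = 86.9671

86.9671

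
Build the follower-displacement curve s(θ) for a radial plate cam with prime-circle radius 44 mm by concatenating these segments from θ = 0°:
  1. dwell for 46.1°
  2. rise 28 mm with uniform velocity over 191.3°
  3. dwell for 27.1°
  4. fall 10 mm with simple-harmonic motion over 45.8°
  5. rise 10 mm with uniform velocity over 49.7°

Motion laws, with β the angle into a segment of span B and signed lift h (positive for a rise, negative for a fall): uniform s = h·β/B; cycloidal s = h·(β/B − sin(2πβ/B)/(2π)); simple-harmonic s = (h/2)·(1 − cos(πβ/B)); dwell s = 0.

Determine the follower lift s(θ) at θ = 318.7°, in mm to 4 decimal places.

seg 1 [0°–46.1°] dwell: s stays 0.0000
seg 2 [46.1°–237.4°] uniform, h=28: full span → s += 28 → s = 28.0000
seg 3 [237.4°–264.5°] dwell: s stays 28.0000
seg 4 [264.5°–310.3°] simple-harmonic, h=-10: full span → s += -10 → s = 18.0000
seg 5 [310.3°–360°] uniform, h=10: θ=318.7° here. β=8.4, B=49.7. 10·8.4/49.7 = 1.6901 → s = 19.6901

19.6901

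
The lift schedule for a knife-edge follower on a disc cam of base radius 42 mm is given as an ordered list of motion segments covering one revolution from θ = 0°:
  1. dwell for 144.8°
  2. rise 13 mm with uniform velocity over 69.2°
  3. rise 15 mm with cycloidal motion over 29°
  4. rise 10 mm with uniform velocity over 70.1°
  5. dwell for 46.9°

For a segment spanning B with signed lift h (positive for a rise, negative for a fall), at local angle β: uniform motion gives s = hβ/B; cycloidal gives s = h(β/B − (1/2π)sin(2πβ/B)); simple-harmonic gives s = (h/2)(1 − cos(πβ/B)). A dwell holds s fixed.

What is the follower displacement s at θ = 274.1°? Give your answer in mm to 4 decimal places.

seg 1 [0°–144.8°] dwell: s stays 0.0000
seg 2 [144.8°–214°] uniform, h=13: full span → s += 13 → s = 13.0000
seg 3 [214°–243°] cycloidal, h=15: full span → s += 15 → s = 28.0000
seg 4 [243°–313.1°] uniform, h=10: θ=274.1° here. β=31.1, B=70.1. 10·31.1/70.1 = 4.4365 → s = 32.4365

32.4365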